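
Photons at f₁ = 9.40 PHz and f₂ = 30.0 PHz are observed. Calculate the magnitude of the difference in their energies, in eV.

Using E = hf: E₁ = 6.229 × 10^-18 J, E₂ = 1.988 × 10^-17 J.
|ΔE| = |6.229 × 10^-18 − 1.988 × 10^-17| = 1.36 × 10^-17 J = 85.2 eV.

85.2 eV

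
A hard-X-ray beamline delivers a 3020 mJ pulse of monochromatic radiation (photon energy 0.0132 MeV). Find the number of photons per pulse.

Per-photon energy: E = 2.115 × 10^-15 J (from energy = 0.0132 MeV).
N = E_total / E_photon = 3.02 J / 2.115 × 10^-15 J = 1.43 × 10^15.

1.43 × 10^15 photons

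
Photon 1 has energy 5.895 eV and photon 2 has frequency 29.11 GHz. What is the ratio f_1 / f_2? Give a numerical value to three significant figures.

4.90 × 10^4

f_1 = 1.425 × 10^15 Hz (from energy = 5.895 eV, via f = E/h).
f_2 = 2.911 × 10^10 Hz (from frequency = 29.11 GHz, via f given directly).
Ratio = 1.425 × 10^15 / 2.911 × 10^10 = 4.90 × 10^4.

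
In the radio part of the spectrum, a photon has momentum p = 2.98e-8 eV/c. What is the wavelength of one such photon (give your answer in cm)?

4160 cm

Use h = 6.62607015e-34 J·s, c = 2.99792458e8 m/s, 1 eV = 1.602176634e-19 J.
Convert to SI: p = 2.98e-8 eV/c = 1.5926e-35 kg·m/s.
The photon relation is λ = h/p, giving λ = 41.61 m.
Converting to cm: λ = 4161 cm ≈ 4160 cm.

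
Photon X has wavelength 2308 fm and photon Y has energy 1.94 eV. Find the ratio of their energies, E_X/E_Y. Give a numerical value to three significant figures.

E_X = 8.607e-14 J (from wavelength = 2308 fm, via E = hc/λ).
E_Y = 3.108e-19 J (from energy = 1.94 eV, via E given directly).
Ratio = 8.607e-14 / 3.108e-19 = 2.77e5.

2.77e5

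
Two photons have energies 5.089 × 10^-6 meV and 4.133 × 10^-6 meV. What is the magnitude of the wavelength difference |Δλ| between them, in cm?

Using λ = hc/E: λ₁ = 243.63 m, λ₂ = 299.99 m.
|Δλ| = |243.63 − 299.99| = 56.4 m = 5640 cm.

5640 cm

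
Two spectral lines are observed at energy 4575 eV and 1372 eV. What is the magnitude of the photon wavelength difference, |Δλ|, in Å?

Using λ = hc/E: λ₁ = 2.7100 × 10^-10 m, λ₂ = 9.0367 × 10^-10 m.
|Δλ| = |2.7100 × 10^-10 − 9.0367 × 10^-10| = 6.33 × 10^-10 m = 6.33 Å.

6.33 Å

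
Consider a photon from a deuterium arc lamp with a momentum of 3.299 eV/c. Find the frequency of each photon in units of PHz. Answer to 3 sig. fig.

0.798 PHz

Take h = 6.62607015·10^-34 J·s, c = 2.99792458·10^8 m/s, 1 eV = 1.602176634·10^-19 J.
Convert to SI: p = 3.299 eV/c = 1.7631·10^-27 kg·m/s.
The photon relation is f = pc/h, giving f = 7.977·10^14 Hz.
Converting to PHz: f = 0.7977 PHz ≈ 0.798 PHz.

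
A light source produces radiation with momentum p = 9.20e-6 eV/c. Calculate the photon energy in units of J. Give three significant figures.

1.47e-24 J

First convert: p = 9.20e-6 eV/c = 4.9167e-33 kg·m/s.
Since E = pc for a photon, E = 1.474e-24 J.
So E ≈ 1.47e-24 J.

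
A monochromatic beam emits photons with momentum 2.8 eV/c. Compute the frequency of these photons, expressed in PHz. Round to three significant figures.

Convert to SI: p = 2.8 eV/c = 1.4964 × 10^-27 kg·m/s.
Apply f = pc/h: f = 6.770 × 10^14 Hz.
Converting to PHz: f = 0.6770 PHz ≈ 0.677 PHz.

0.677 PHz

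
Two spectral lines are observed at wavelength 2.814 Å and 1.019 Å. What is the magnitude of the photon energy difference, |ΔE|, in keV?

Using E = hc/λ: E₁ = 7.0592 × 10^-16 J, E₂ = 1.9494 × 10^-15 J.
|ΔE| = |7.0592 × 10^-16 − 1.9494 × 10^-15| = 1.24 × 10^-15 J = 7.76 keV.

7.76 keV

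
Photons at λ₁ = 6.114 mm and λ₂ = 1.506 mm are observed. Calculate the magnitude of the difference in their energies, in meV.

0.620 meV

Using E = hc/λ: E₁ = 3.2490e-23 J, E₂ = 1.3190e-22 J.
|ΔE| = |3.2490e-23 − 1.3190e-22| = 9.94e-23 J = 0.620 meV.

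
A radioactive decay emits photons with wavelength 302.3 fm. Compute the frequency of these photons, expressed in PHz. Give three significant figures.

In SI units: λ = 302.3 fm = 3.023e-13 m.
Since f = c/λ for a photon, f = 9.917e20 Hz.
Converting to PHz: f = 991700 PHz ≈ 9.92e5 PHz.

9.92e5 PHz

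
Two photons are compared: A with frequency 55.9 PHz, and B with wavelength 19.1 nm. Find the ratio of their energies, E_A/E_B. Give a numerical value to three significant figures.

3.56

E_A = 3.704 × 10^-17 J (from frequency = 55.9 PHz, via E = hf).
E_B = 1.040 × 10^-17 J (from wavelength = 19.1 nm, via E = hc/λ).
Ratio = 3.704 × 10^-17 / 1.040 × 10^-17 = 3.56.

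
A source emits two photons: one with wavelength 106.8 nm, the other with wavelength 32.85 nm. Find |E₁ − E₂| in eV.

26.1 eV

Using E = hc/λ: E₁ = 1.8600e-18 J, E₂ = 6.0470e-18 J.
|ΔE| = |1.8600e-18 − 6.0470e-18| = 4.19e-18 J = 26.1 eV.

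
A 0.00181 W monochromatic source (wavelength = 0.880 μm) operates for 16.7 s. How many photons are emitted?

1.34e17 photons

Total energy: E_total = P·t = 0.00181 × 16.7 = 0.03023 J.
Per-photon energy: E = 2.257e-19 J.
N = E_total / E_photon = 1.34e17.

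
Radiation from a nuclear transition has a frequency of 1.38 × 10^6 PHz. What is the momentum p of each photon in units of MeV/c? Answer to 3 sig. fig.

Convert to SI: f = 1.38 × 10^6 PHz = 1.38 × 10^21 Hz.
Since p = hf/c for a photon, p = 3.050 × 10^-21 kg·m/s.
Converting to MeV/c: p = 5.707 MeV/c ≈ 5.71 MeV/c.

5.71 MeV/c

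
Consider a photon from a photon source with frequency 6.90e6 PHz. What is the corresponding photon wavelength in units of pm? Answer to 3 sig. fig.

0.0434 pm

(c = 2.99792458e8 m/s.)
First convert: f = 6.90e6 PHz = 6.90e21 Hz.
The photon relation is λ = c/f, giving λ = 4.345e-14 m.
Converting to pm: λ = 0.04345 pm ≈ 0.0434 pm.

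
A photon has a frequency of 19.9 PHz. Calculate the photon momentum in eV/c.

82.3 eV/c

First convert: f = 19.9 PHz = 1.99 × 10^16 Hz.
For a photon p = hf/c, so p = 4.398 × 10^-26 kg·m/s.
Converting to eV/c: p = 82.30 eV/c ≈ 82.3 eV/c.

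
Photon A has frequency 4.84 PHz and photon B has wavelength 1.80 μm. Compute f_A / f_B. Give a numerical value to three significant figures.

f_A = 4.840 × 10^15 Hz (from frequency = 4.84 PHz, via f given directly).
f_B = 1.666 × 10^14 Hz (from wavelength = 1.80 μm, via f = c/λ).
Ratio = 4.840 × 10^15 / 1.666 × 10^14 = 29.1.

29.1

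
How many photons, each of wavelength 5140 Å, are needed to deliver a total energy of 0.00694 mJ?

Per-photon energy: E = 3.865 × 10^-19 J (from wavelength = 5140 Å).
N = E_total / E_photon = 6.94 × 10^-6 J / 3.865 × 10^-19 J = 1.80 × 10^13.

1.80 × 10^13 photons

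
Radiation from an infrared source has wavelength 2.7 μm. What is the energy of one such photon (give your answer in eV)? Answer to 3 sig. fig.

Convert to SI: λ = 2.7 μm = 2.7e-6 m.
For a photon E = hc/λ, so E = 7.357e-20 J.
Converting to eV: E = 0.4592 eV ≈ 0.459 eV.

0.459 eV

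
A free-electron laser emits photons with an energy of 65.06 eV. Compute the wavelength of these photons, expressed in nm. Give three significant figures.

Convert to SI: E = 65.06 eV = 1.0424e-17 J.
The photon relation is λ = hc/E, giving λ = 1.906e-8 m.
Converting to nm: λ = 19.06 nm ≈ 19.1 nm.

19.1 nm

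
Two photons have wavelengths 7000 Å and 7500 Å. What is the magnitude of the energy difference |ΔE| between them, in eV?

0.118 eV

Using E = hc/λ: E₁ = 2.838 × 10^-19 J, E₂ = 2.649 × 10^-19 J.
|ΔE| = |2.838 × 10^-19 − 2.649 × 10^-19| = 1.89 × 10^-20 J = 0.118 eV.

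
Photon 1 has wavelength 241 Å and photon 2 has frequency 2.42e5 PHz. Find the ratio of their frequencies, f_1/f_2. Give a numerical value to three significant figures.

f_1 = 1.244e16 Hz (from wavelength = 241 Å, via f = c/λ).
f_2 = 2.420e20 Hz (from frequency = 2.42e5 PHz, via f given directly).
Ratio = 1.244e16 / 2.420e20 = 5.14e-5.

5.14e-5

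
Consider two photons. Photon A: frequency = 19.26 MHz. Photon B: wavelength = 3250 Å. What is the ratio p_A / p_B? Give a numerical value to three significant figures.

2.09e-8

p_A = 4.257e-35 kg·m/s (from frequency = 19.26 MHz, via p = hf/c).
p_B = 2.039e-27 kg·m/s (from wavelength = 3250 Å, via p = h/λ).
Ratio = 4.257e-35 / 2.039e-27 = 2.09e-8.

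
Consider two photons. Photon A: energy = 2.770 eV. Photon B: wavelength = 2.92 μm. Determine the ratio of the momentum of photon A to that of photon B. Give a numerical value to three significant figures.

p_A = 1.480·10^-27 kg·m/s (from energy = 2.770 eV, via p = E/c).
p_B = 2.269·10^-28 kg·m/s (from wavelength = 2.92 μm, via p = h/λ).
Ratio = 1.480·10^-27 / 2.269·10^-28 = 6.52.

6.52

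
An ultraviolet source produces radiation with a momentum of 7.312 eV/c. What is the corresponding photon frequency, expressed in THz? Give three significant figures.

First convert: p = 7.312 eV/c = 3.9077 × 10^-27 kg·m/s.
For a photon f = pc/h, so f = 1.768 × 10^15 Hz.
Converting to THz: f = 1768 THz ≈ 1770 THz.

1770 THz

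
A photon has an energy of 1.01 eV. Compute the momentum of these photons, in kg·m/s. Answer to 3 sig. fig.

5.40 × 10^-28 kg·m/s

First convert: E = 1.01 eV = 1.6182 × 10^-19 J.
Since p = E/c for a photon, p = 5.398 × 10^-28 kg·m/s.
So p ≈ 5.40 × 10^-28 kg·m/s.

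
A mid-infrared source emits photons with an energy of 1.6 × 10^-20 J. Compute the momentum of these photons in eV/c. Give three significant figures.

Since p = E/c for a photon, p = 5.337 × 10^-29 kg·m/s.
Converting to eV/c: p = 0.09986 eV/c ≈ 0.0999 eV/c.

0.0999 eV/c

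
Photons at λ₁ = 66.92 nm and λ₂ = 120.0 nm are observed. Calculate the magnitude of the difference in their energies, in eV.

Using E = hc/λ: E₁ = 2.9684·10^-18 J, E₂ = 1.6554·10^-18 J.
|ΔE| = |2.9684·10^-18 − 1.6554·10^-18| = 1.31·10^-18 J = 8.20 eV.

8.20 eV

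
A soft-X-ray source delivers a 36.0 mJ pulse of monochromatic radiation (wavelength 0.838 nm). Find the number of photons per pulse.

1.52 × 10^14 photons

Per-photon energy: E = 2.370 × 10^-16 J (from wavelength = 0.838 nm).
N = E_total / E_photon = 0.0360 J / 2.370 × 10^-16 J = 1.52 × 10^14.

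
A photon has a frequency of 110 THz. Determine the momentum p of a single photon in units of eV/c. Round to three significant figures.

0.455 eV/c

Use h = 6.62607015e-34 J·s, c = 2.99792458e8 m/s, 1 eV = 1.602176634e-19 J.
In SI units: f = 110 THz = 1.1e14 Hz.
Since p = hf/c for a photon, p = 2.431e-28 kg·m/s.
Converting to eV/c: p = 0.4549 eV/c ≈ 0.455 eV/c.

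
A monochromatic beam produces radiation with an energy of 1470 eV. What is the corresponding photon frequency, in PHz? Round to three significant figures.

First convert: E = 1470 eV = 2.3552 × 10^-16 J.
Apply f = E/h: f = 3.554 × 10^17 Hz.
Converting to PHz: f = 355.4 PHz ≈ 355 PHz.

355 PHz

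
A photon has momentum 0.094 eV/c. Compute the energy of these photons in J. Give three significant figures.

1.51e-20 J

First convert: p = 0.094 eV/c = 5.0236e-29 kg·m/s.
Apply E = pc: E = 1.506e-20 J.
So E ≈ 1.51e-20 J.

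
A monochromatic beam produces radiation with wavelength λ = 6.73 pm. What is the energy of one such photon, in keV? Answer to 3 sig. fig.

First convert: λ = 6.73 pm = 6.73e-12 m.
The photon relation is E = hc/λ, giving E = 2.952e-14 J.
Converting to keV: E = 184.2 keV ≈ 184 keV.

184 keV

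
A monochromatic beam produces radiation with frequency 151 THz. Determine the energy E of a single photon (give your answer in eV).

0.624 eV

Convert to SI: f = 151 THz = 1.51e14 Hz.
Since E = hf for a photon, E = 1.001e-19 J.
Converting to eV: E = 0.6245 eV ≈ 0.624 eV.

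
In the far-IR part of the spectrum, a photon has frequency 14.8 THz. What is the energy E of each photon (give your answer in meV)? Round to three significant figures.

First convert: f = 14.8 THz = 1.48 × 10^13 Hz.
The photon relation is E = hf, giving E = 9.807 × 10^-21 J.
Converting to meV: E = 61.21 meV ≈ 61.2 meV.

61.2 meV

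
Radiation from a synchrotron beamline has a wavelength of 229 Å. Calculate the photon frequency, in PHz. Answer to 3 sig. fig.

13.1 PHz

In SI units: λ = 229 Å = 2.29e-8 m.
The photon relation is f = c/λ, giving f = 1.309e16 Hz.
Converting to PHz: f = 13.09 PHz ≈ 13.1 PHz.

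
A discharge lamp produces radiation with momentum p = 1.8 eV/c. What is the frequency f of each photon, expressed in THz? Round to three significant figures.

Convert to SI: p = 1.8 eV/c = 9.6197 × 10^-28 kg·m/s.
The photon relation is f = pc/h, giving f = 4.352 × 10^14 Hz.
Converting to THz: f = 435.2 THz ≈ 435 THz.

435 THz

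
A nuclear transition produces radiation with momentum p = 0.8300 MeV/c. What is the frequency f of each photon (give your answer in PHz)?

2.01e5 PHz

Use h = 6.62607015e-34 J·s, c = 2.99792458e8 m/s, 1 eV = 1.602176634e-19 J.
In SI units: p = 0.8300 MeV/c = 4.4358e-22 kg·m/s.
Apply f = pc/h: f = 2.007e20 Hz.
Converting to PHz: f = 200700 PHz ≈ 2.01e5 PHz.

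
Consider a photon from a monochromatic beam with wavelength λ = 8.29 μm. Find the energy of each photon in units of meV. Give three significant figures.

150 meV

Convert to SI: λ = 8.29 μm = 8.29 × 10^-6 m.
The photon relation is E = hc/λ, giving E = 2.396 × 10^-20 J.
Converting to meV: E = 149.6 meV ≈ 150 meV.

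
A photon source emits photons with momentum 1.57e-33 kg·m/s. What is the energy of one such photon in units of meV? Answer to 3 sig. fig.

2.94e-3 meV

Since E = pc for a photon, E = 4.707e-25 J.
Converting to meV: E = 0.002938 meV ≈ 2.94e-3 meV.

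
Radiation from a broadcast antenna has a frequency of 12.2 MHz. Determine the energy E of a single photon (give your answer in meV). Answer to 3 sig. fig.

5.05 × 10^-5 meV

(h = 6.62607015 × 10^-34 J·s, 1 eV = 1.602176634 × 10^-19 J.)
In SI units: f = 12.2 MHz = 1.22 × 10^7 Hz.
Since E = hf for a photon, E = 8.084 × 10^-27 J.
Converting to meV: E = 5.046 × 10^-5 meV ≈ 5.05 × 10^-5 meV.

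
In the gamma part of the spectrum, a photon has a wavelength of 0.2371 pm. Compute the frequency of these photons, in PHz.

Use c = 2.99792458e8 m/s.
Convert to SI: λ = 0.2371 pm = 2.371e-13 m.
Apply f = c/λ: f = 1.264e21 Hz.
Converting to PHz: f = 1.264e6 PHz ≈ 1.26e6 PHz.

1.26e6 PHz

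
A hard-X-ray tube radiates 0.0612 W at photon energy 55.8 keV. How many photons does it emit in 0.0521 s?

3.57e11 photons

Total energy: E_total = P·t = 0.0612 × 0.0521 = 0.003189 J.
Per-photon energy: E = 8.940e-15 J.
N = E_total / E_photon = 3.57e11.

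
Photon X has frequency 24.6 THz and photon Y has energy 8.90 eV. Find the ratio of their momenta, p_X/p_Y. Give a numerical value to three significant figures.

p_X = 5.437·10^-29 kg·m/s (from frequency = 24.6 THz, via p = hf/c).
p_Y = 4.756·10^-27 kg·m/s (from energy = 8.90 eV, via p = E/c).
Ratio = 5.437·10^-29 / 4.756·10^-27 = 0.0114.

0.0114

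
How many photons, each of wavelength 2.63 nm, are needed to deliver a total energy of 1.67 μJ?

Per-photon energy: E = 7.553e-17 J (from wavelength = 2.63 nm).
N = E_total / E_photon = 1.67e-6 J / 7.553e-17 J = 2.21e10.

2.21e10 photons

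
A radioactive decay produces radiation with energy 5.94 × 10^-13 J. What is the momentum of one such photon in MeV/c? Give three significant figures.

3.71 MeV/c

Use c = 2.99792458 × 10^8 m/s, 1 eV = 1.602176634 × 10^-19 J.
Apply p = E/c: p = 1.981 × 10^-21 kg·m/s.
Converting to MeV/c: p = 3.707 MeV/c ≈ 3.71 MeV/c.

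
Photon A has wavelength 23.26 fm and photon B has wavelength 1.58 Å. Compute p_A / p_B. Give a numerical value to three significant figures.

p_A = 2.849 × 10^-20 kg·m/s (from wavelength = 23.26 fm, via p = h/λ).
p_B = 4.194 × 10^-24 kg·m/s (from wavelength = 1.58 Å, via p = h/λ).
Ratio = 2.849 × 10^-20 / 4.194 × 10^-24 = 6790.

6790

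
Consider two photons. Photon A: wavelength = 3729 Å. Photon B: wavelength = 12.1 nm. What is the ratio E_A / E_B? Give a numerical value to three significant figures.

E_A = 5.327e-19 J (from wavelength = 3729 Å, via E = hc/λ).
E_B = 1.642e-17 J (from wavelength = 12.1 nm, via E = hc/λ).
Ratio = 5.327e-19 / 1.642e-17 = 0.0324.

0.0324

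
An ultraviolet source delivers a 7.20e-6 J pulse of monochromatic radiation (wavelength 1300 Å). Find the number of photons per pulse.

Per-photon energy: E = 1.528e-18 J (from wavelength = 1300 Å).
N = E_total / E_photon = 7.20e-6 J / 1.528e-18 J = 4.71e12.

4.71e12 photons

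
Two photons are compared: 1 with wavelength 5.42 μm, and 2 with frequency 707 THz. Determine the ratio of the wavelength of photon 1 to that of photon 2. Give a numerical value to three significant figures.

λ_1 = 5.420 × 10^-6 m (from wavelength = 5.42 μm, via λ given directly).
λ_2 = 4.240 × 10^-7 m (from frequency = 707 THz, via λ = c/f).
Ratio = 5.420 × 10^-6 / 4.240 × 10^-7 = 12.8.

12.8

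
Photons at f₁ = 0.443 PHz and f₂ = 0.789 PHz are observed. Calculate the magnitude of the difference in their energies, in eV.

1.43 eV

Using E = hf: E₁ = 2.935 × 10^-19 J, E₂ = 5.228 × 10^-19 J.
|ΔE| = |2.935 × 10^-19 − 5.228 × 10^-19| = 2.29 × 10^-19 J = 1.43 eV.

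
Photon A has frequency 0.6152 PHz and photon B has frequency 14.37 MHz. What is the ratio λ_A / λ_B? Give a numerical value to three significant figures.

λ_A = 4.873e-7 m (from frequency = 0.6152 PHz, via λ = c/f).
λ_B = 20.86 m (from frequency = 14.37 MHz, via λ = c/f).
Ratio = 4.873e-7 / 20.86 = 2.34e-8.

2.34e-8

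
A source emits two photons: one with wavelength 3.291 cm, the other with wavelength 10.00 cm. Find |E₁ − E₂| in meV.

0.0253 meV

Using E = hc/λ: E₁ = 6.0360 × 10^-24 J, E₂ = 1.9864 × 10^-24 J.
|ΔE| = |6.0360 × 10^-24 − 1.9864 × 10^-24| = 4.05 × 10^-24 J = 0.0253 meV.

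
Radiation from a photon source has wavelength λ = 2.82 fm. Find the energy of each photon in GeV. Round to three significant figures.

Take h = 6.62607015e-34 J·s, c = 2.99792458e8 m/s, 1 eV = 1.602176634e-19 J.
Convert to SI: λ = 2.82 fm = 2.82e-15 m.
Since E = hc/λ for a photon, E = 7.044e-11 J.
Converting to GeV: E = 0.4397 GeV ≈ 0.440 GeV.

0.440 GeV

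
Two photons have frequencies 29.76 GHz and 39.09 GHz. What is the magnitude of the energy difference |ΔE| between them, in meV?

0.0386 meV

Using E = hf: E₁ = 1.9719 × 10^-23 J, E₂ = 2.5901 × 10^-23 J.
|ΔE| = |1.9719 × 10^-23 − 2.5901 × 10^-23| = 6.18 × 10^-24 J = 0.0386 meV.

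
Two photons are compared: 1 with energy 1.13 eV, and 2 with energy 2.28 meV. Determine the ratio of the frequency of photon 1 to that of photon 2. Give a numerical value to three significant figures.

496

f_1 = 2.732e14 Hz (from energy = 1.13 eV, via f = E/h).
f_2 = 5.513e11 Hz (from energy = 2.28 meV, via f = E/h).
Ratio = 2.732e14 / 5.513e11 = 496.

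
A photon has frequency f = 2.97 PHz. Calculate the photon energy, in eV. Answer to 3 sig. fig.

In SI units: f = 2.97 PHz = 2.97 × 10^15 Hz.
For a photon E = hf, so E = 1.968 × 10^-18 J.
Converting to eV: E = 12.28 eV ≈ 12.3 eV.

12.3 eV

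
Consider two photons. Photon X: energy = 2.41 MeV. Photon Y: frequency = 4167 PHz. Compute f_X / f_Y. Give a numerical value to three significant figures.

f_X = 5.827 × 10^20 Hz (from energy = 2.41 MeV, via f = E/h).
f_Y = 4.167 × 10^18 Hz (from frequency = 4167 PHz, via f given directly).
Ratio = 5.827 × 10^20 / 4.167 × 10^18 = 140.

140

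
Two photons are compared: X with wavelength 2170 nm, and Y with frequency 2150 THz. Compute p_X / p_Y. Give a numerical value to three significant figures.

0.0643

p_X = 3.053e-28 kg·m/s (from wavelength = 2170 nm, via p = h/λ).
p_Y = 4.752e-27 kg·m/s (from frequency = 2150 THz, via p = hf/c).
Ratio = 3.053e-28 / 4.752e-27 = 0.0643.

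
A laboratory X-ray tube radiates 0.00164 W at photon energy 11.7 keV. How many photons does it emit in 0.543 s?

Total energy: E_total = P·t = 0.00164 × 0.543 = 8.905e-4 J.
Per-photon energy: E = 1.875e-15 J.
N = E_total / E_photon = 4.75e11.

4.75e11 photons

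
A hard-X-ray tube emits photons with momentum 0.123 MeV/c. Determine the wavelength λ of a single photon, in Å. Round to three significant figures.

First convert: p = 0.123 MeV/c = 6.5735e-23 kg·m/s.
Since λ = h/p for a photon, λ = 1.008e-11 m.
Converting to Å: λ = 0.1008 Å ≈ 0.101 Å.

0.101 Å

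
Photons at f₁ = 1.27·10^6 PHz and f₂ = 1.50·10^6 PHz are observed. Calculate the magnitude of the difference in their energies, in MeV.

Using E = hf: E₁ = 8.415·10^-13 J, E₂ = 9.939·10^-13 J.
|ΔE| = |8.415·10^-13 − 9.939·10^-13| = 1.52·10^-13 J = 0.951 MeV.

0.951 MeV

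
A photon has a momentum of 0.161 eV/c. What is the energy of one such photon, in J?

2.58e-20 J

Convert to SI: p = 0.161 eV/c = 8.6043e-29 kg·m/s.
Since E = pc for a photon, E = 2.580e-20 J.
So E ≈ 2.58e-20 J.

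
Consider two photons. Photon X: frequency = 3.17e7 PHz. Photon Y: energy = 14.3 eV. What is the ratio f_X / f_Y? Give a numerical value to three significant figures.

f_X = 3.170e22 Hz (from frequency = 3.17e7 PHz, via f given directly).
f_Y = 3.458e15 Hz (from energy = 14.3 eV, via f = E/h).
Ratio = 3.170e22 / 3.458e15 = 9.17e6.

9.17e6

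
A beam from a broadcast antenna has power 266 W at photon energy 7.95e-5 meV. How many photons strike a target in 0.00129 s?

2.69e25 photons

Total energy: E_total = P·t = 266 × 0.00129 = 0.3431 J.
Per-photon energy: E = 1.274e-26 J.
N = E_total / E_photon = 2.69e25.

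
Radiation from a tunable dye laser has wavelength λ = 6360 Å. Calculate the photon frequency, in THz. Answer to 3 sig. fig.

471 THz

In SI units: λ = 6360 Å = 6.36 × 10^-7 m.
For a photon f = c/λ, so f = 4.714 × 10^14 Hz.
Converting to THz: f = 471.4 THz ≈ 471 THz.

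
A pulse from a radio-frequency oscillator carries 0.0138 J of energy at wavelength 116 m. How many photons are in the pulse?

8.06e24 photons

Per-photon energy: E = 1.712e-27 J (from wavelength = 116 m).
N = E_total / E_photon = 0.0138 J / 1.712e-27 J = 8.06e24.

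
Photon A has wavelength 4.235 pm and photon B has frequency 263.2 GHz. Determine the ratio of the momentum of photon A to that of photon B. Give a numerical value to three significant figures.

2.69 × 10^8

p_A = 1.565 × 10^-22 kg·m/s (from wavelength = 4.235 pm, via p = h/λ).
p_B = 5.817 × 10^-31 kg·m/s (from frequency = 263.2 GHz, via p = hf/c).
Ratio = 1.565 × 10^-22 / 5.817 × 10^-31 = 2.69 × 10^8.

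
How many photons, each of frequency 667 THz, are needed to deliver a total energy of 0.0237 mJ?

5.36 × 10^13 photons

Per-photon energy: E = 4.420 × 10^-19 J (from frequency = 667 THz).
N = E_total / E_photon = 2.37 × 10^-5 J / 4.420 × 10^-19 J = 5.36 × 10^13.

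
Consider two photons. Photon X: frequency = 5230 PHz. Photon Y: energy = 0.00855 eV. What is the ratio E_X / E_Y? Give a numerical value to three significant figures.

E_X = 3.465 × 10^-15 J (from frequency = 5230 PHz, via E = hf).
E_Y = 1.370 × 10^-21 J (from energy = 0.00855 eV, via E given directly).
Ratio = 3.465 × 10^-15 / 1.370 × 10^-21 = 2.53 × 10^6.

2.53 × 10^6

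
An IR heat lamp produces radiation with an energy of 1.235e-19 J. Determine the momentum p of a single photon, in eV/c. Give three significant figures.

0.771 eV/c

For a photon p = E/c, so p = 4.120e-28 kg·m/s.
Converting to eV/c: p = 0.7708 eV/c ≈ 0.771 eV/c.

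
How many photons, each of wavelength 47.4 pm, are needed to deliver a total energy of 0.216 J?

5.15 × 10^13 photons

Per-photon energy: E = 4.191 × 10^-15 J (from wavelength = 47.4 pm).
N = E_total / E_photon = 0.216 J / 4.191 × 10^-15 J = 5.15 × 10^13.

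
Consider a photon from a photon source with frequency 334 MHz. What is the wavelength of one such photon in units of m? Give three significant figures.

0.898 m

Use c = 2.99792458·10^8 m/s.
First convert: f = 334 MHz = 3.34·10^8 Hz.
For a photon λ = c/f, so λ = 0.8976 m.
So λ ≈ 0.898 m.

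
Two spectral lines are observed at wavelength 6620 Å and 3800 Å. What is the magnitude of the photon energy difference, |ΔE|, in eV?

Using E = hc/λ: E₁ = 3.001·10^-19 J, E₂ = 5.227·10^-19 J.
|ΔE| = |3.001·10^-19 − 5.227·10^-19| = 2.23·10^-19 J = 1.39 eV.

1.39 eV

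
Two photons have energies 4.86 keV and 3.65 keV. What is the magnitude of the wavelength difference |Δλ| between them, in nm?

0.0846 nm

Using λ = hc/E: λ₁ = 2.551e-10 m, λ₂ = 3.397e-10 m.
|Δλ| = |2.551e-10 − 3.397e-10| = 8.46e-11 m = 0.0846 nm.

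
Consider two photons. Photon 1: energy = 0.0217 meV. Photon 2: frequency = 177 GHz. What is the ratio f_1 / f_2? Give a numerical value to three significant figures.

0.0296

f_1 = 5.247e9 Hz (from energy = 0.0217 meV, via f = E/h).
f_2 = 1.770e11 Hz (from frequency = 177 GHz, via f given directly).
Ratio = 5.247e9 / 1.770e11 = 0.0296.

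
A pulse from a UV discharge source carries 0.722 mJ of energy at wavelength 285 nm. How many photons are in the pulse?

1.04 × 10^15 photons

Per-photon energy: E = 6.970 × 10^-19 J (from wavelength = 285 nm).
N = E_total / E_photon = 7.22 × 10^-4 J / 6.970 × 10^-19 J = 1.04 × 10^15.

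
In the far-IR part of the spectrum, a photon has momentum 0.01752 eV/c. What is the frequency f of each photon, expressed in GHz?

First convert: p = 0.01752 eV/c = 9.3632 × 10^-30 kg·m/s.
Apply f = pc/h: f = 4.236 × 10^12 Hz.
Converting to GHz: f = 4236 GHz ≈ 4240 GHz.

4240 GHz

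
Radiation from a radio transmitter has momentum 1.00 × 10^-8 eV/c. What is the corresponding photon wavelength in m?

124 m

(h = 6.62607015 × 10^-34 J·s, c = 2.99792458 × 10^8 m/s, 1 eV = 1.602176634 × 10^-19 J.)
In SI units: p = 1.00 × 10^-8 eV/c = 5.3443 × 10^-36 kg·m/s.
Apply λ = h/p: λ = 124.0 m.
So λ ≈ 124 m.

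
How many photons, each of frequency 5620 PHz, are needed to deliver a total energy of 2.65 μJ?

Per-photon energy: E = 3.724 × 10^-15 J (from frequency = 5620 PHz).
N = E_total / E_photon = 2.65 × 10^-6 J / 3.724 × 10^-15 J = 7.12 × 10^8.

7.12 × 10^8 photons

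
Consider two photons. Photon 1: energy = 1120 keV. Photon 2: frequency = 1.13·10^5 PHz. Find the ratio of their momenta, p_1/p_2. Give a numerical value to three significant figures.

2.40

p_1 = 5.986·10^-22 kg·m/s (from energy = 1120 keV, via p = E/c).
p_2 = 2.498·10^-22 kg·m/s (from frequency = 1.13·10^5 PHz, via p = hf/c).
Ratio = 5.986·10^-22 / 2.498·10^-22 = 2.40.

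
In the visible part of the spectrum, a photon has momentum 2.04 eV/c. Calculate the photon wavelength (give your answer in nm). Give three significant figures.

608 nm

(h = 6.62607015e-34 J·s, c = 2.99792458e8 m/s, 1 eV = 1.602176634e-19 J.)
First convert: p = 2.04 eV/c = 1.0902e-27 kg·m/s.
Apply λ = h/p: λ = 6.078e-7 m.
Converting to nm: λ = 607.8 nm ≈ 608 nm.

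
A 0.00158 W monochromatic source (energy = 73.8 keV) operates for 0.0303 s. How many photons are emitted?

Total energy: E_total = P·t = 0.00158 × 0.0303 = 4.787 × 10^-5 J.
Per-photon energy: E = 1.182 × 10^-14 J.
N = E_total / E_photon = 4.05 × 10^9.

4.05 × 10^9 photons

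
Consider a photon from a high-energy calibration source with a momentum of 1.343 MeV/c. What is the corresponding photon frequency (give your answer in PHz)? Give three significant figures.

(h = 6.62607015 × 10^-34 J·s, c = 2.99792458 × 10^8 m/s, 1 eV = 1.602176634 × 10^-19 J.)
First convert: p = 1.343 MeV/c = 7.1774 × 10^-22 kg·m/s.
Since f = pc/h for a photon, f = 3.247 × 10^20 Hz.
Converting to PHz: f = 324700 PHz ≈ 3.25 × 10^5 PHz.

3.25 × 10^5 PHz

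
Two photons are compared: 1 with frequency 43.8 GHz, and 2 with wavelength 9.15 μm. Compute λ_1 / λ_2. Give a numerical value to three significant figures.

748

λ_1 = 0.006845 m (from frequency = 43.8 GHz, via λ = c/f).
λ_2 = 9.150 × 10^-6 m (from wavelength = 9.15 μm, via λ given directly).
Ratio = 0.006845 / 9.150 × 10^-6 = 748.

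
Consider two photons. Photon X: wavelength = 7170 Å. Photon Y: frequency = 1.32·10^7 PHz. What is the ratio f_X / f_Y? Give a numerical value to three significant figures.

f_X = 4.181·10^14 Hz (from wavelength = 7170 Å, via f = c/λ).
f_Y = 1.320·10^22 Hz (from frequency = 1.32·10^7 PHz, via f given directly).
Ratio = 4.181·10^14 / 1.320·10^22 = 3.17·10^-8.

3.17·10^-8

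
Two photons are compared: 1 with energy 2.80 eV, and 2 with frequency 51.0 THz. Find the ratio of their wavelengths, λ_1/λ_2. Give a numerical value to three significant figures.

0.0753

λ_1 = 4.428e-7 m (from energy = 2.80 eV, via λ = hc/E).
λ_2 = 5.878e-6 m (from frequency = 51.0 THz, via λ = c/f).
Ratio = 4.428e-7 / 5.878e-6 = 0.0753.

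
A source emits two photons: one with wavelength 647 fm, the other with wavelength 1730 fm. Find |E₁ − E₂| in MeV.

Using E = hc/λ: E₁ = 3.070·10^-13 J, E₂ = 1.148·10^-13 J.
|ΔE| = |3.070·10^-13 − 1.148·10^-13| = 1.92·10^-13 J = 1.20 MeV.

1.20 MeV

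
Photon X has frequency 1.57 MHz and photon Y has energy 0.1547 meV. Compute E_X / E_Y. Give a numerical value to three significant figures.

E_X = 1.040e-27 J (from frequency = 1.57 MHz, via E = hf).
E_Y = 2.479e-23 J (from energy = 0.1547 meV, via E given directly).
Ratio = 1.040e-27 / 2.479e-23 = 4.20e-5.

4.20e-5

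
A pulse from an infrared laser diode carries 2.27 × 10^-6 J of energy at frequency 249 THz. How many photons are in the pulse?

1.38 × 10^13 photons

Per-photon energy: E = 1.650 × 10^-19 J (from frequency = 249 THz).
N = E_total / E_photon = 2.27 × 10^-6 J / 1.650 × 10^-19 J = 1.38 × 10^13.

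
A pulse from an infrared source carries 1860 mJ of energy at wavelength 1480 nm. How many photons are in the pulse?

1.39·10^19 photons

Per-photon energy: E = 1.342·10^-19 J (from wavelength = 1480 nm).
N = E_total / E_photon = 1.86 J / 1.342·10^-19 J = 1.39·10^19.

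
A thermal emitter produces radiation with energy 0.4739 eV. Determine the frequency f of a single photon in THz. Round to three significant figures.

Use h = 6.62607015e-34 J·s, 1 eV = 1.602176634e-19 J.
Convert to SI: E = 0.4739 eV = 7.5927e-20 J.
Since f = E/h for a photon, f = 1.146e14 Hz.
Converting to THz: f = 114.6 THz ≈ 115 THz.

115 THz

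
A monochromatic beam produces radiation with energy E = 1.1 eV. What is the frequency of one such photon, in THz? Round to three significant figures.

Use h = 6.62607015e-34 J·s, 1 eV = 1.602176634e-19 J.
In SI units: E = 1.1 eV = 1.7624e-19 J.
Since f = E/h for a photon, f = 2.660e14 Hz.
Converting to THz: f = 266.0 THz ≈ 266 THz.

266 THz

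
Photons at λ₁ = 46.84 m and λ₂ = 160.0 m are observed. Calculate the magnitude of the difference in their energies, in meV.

1.87e-5 meV

Using E = hc/λ: E₁ = 4.2409e-27 J, E₂ = 1.2415e-27 J.
|ΔE| = |4.2409e-27 − 1.2415e-27| = 3.00e-27 J = 1.87e-5 meV.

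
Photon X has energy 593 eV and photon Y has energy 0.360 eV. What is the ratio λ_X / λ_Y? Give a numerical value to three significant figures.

λ_X = 2.091·10^-9 m (from energy = 593 eV, via λ = hc/E).
λ_Y = 3.444·10^-6 m (from energy = 0.360 eV, via λ = hc/E).
Ratio = 2.091·10^-9 / 3.444·10^-6 = 6.07·10^-4.

6.07·10^-4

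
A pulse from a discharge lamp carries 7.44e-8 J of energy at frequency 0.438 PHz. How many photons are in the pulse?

2.56e11 photons

Per-photon energy: E = 2.902e-19 J (from frequency = 0.438 PHz).
N = E_total / E_photon = 7.44e-8 J / 2.902e-19 J = 2.56e11.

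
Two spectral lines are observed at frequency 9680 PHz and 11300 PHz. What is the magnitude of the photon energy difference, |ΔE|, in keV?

Using E = hf: E₁ = 6.414e-15 J, E₂ = 7.487e-15 J.
|ΔE| = |6.414e-15 − 7.487e-15| = 1.07e-15 J = 6.70 keV.

6.70 keV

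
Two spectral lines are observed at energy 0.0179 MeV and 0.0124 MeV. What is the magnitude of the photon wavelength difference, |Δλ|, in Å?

Using λ = hc/E: λ₁ = 6.926e-11 m, λ₂ = 9.999e-11 m.
|Δλ| = |6.926e-11 − 9.999e-11| = 3.07e-11 m = 0.307 Å.

0.307 Å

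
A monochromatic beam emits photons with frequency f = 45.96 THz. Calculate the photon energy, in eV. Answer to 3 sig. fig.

Convert to SI: f = 45.96 THz = 4.596e13 Hz.
For a photon E = hf, so E = 3.045e-20 J.
Converting to eV: E = 0.1901 eV ≈ 0.190 eV.

0.190 eV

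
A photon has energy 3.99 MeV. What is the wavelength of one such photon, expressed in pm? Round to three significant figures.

In SI units: E = 3.99 MeV = 6.3927e-13 J.
For a photon λ = hc/E, so λ = 3.107e-13 m.
Converting to pm: λ = 0.3107 pm ≈ 0.311 pm.

0.311 pm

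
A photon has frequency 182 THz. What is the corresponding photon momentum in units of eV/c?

First convert: f = 182 THz = 1.82e14 Hz.
Since p = hf/c for a photon, p = 4.023e-28 kg·m/s.
Converting to eV/c: p = 0.7527 eV/c ≈ 0.753 eV/c.

0.753 eV/c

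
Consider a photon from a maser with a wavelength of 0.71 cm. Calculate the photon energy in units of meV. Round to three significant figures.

0.175 meV

Convert to SI: λ = 0.71 cm = 0.0071 m.
For a photon E = hc/λ, so E = 2.798 × 10^-23 J.
Converting to meV: E = 0.1746 meV ≈ 0.175 meV.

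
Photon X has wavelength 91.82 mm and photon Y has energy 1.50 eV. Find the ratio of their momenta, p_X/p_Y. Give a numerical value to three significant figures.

9.00e-6

p_X = 7.216e-33 kg·m/s (from wavelength = 91.82 mm, via p = h/λ).
p_Y = 8.016e-28 kg·m/s (from energy = 1.50 eV, via p = E/c).
Ratio = 7.216e-33 / 8.016e-28 = 9.00e-6.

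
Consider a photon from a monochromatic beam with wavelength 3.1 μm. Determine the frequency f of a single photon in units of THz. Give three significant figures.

96.7 THz

Convert to SI: λ = 3.1 μm = 3.1e-6 m.
The photon relation is f = c/λ, giving f = 9.671e13 Hz.
Converting to THz: f = 96.71 THz ≈ 96.7 THz.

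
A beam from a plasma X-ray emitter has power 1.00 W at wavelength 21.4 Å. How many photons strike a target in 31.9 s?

Total energy: E_total = P·t = 1.00 × 31.9 = 31.90 J.
Per-photon energy: E = 9.282 × 10^-17 J.
N = E_total / E_photon = 3.44 × 10^17.

3.44 × 10^17 photons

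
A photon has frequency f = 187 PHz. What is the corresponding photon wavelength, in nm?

1.60 nm

Convert to SI: f = 187 PHz = 1.87 × 10^17 Hz.
Since λ = c/f for a photon, λ = 1.603 × 10^-9 m.
Converting to nm: λ = 1.603 nm ≈ 1.60 nm.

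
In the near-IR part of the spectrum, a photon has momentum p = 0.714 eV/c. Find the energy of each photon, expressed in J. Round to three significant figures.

Use c = 2.99792458e8 m/s, 1 eV = 1.602176634e-19 J.
Convert to SI: p = 0.714 eV/c = 3.8158e-28 kg·m/s.
Apply E = pc: E = 1.144e-19 J.
So E ≈ 1.14e-19 J.

1.14e-19 J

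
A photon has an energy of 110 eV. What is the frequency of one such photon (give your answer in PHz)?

26.6 PHz

Take h = 6.62607015·10^-34 J·s, 1 eV = 1.602176634·10^-19 J.
First convert: E = 110 eV = 1.7624·10^-17 J.
Apply f = E/h: f = 2.660·10^16 Hz.
Converting to PHz: f = 26.60 PHz ≈ 26.6 PHz.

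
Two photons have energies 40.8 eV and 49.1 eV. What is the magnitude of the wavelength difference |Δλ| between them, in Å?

Using λ = hc/E: λ₁ = 3.039e-8 m, λ₂ = 2.525e-8 m.
|Δλ| = |3.039e-8 − 2.525e-8| = 5.14e-9 m = 51.4 Å.

51.4 Å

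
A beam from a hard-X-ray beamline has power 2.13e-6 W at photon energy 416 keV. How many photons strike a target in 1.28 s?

Total energy: E_total = P·t = 2.13e-6 × 1.28 = 2.726e-6 J.
Per-photon energy: E = 6.665e-14 J.
N = E_total / E_photon = 4.09e7.

4.09e7 photons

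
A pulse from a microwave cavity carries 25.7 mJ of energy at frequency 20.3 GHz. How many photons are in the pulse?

Per-photon energy: E = 1.345·10^-23 J (from frequency = 20.3 GHz).
N = E_total / E_photon = 0.0257 J / 1.345·10^-23 J = 1.91·10^21.

1.91·10^21 photons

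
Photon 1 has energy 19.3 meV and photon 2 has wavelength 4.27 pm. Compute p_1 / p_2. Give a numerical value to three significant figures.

6.65 × 10^-8

p_1 = 1.031 × 10^-29 kg·m/s (from energy = 19.3 meV, via p = E/c).
p_2 = 1.552 × 10^-22 kg·m/s (from wavelength = 4.27 pm, via p = h/λ).
Ratio = 1.031 × 10^-29 / 1.552 × 10^-22 = 6.65 × 10^-8.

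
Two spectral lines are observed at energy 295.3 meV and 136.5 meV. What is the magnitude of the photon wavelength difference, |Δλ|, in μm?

4.88 μm

Using λ = hc/E: λ₁ = 4.1986 × 10^-6 m, λ₂ = 9.0831 × 10^-6 m.
|Δλ| = |4.1986 × 10^-6 − 9.0831 × 10^-6| = 4.88 × 10^-6 m = 4.88 μm.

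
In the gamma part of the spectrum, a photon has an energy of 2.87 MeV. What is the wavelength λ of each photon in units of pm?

Take h = 6.62607015 × 10^-34 J·s, c = 2.99792458 × 10^8 m/s, 1 eV = 1.602176634 × 10^-19 J.
In SI units: E = 2.87 MeV = 4.5982 × 10^-13 J.
Since λ = hc/E for a photon, λ = 4.320 × 10^-13 m.
Converting to pm: λ = 0.4320 pm ≈ 0.432 pm.

0.432 pm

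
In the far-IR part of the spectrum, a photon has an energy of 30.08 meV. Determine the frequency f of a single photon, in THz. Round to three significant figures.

7.27 THz

Convert to SI: E = 30.08 meV = 4.8193 × 10^-21 J.
The photon relation is f = E/h, giving f = 7.273 × 10^12 Hz.
Converting to THz: f = 7.273 THz ≈ 7.27 THz.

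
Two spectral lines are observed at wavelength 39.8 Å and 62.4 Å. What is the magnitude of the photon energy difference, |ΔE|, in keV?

Using E = hc/λ: E₁ = 4.991 × 10^-17 J, E₂ = 3.183 × 10^-17 J.
|ΔE| = |4.991 × 10^-17 − 3.183 × 10^-17| = 1.81 × 10^-17 J = 0.113 keV.

0.113 keV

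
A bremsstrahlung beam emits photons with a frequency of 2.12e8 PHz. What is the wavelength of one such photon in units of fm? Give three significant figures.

1.41 fm

First convert: f = 2.12e8 PHz = 2.12e23 Hz.
The photon relation is λ = c/f, giving λ = 1.414e-15 m.
Converting to fm: λ = 1.414 fm ≈ 1.41 fm.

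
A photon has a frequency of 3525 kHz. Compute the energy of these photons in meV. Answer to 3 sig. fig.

1.46e-5 meV

Convert to SI: f = 3525 kHz = 3.525e6 Hz.
The photon relation is E = hf, giving E = 2.336e-27 J.
Converting to meV: E = 1.458e-5 meV ≈ 1.46e-5 meV.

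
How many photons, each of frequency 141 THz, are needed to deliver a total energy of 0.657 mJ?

Per-photon energy: E = 9.343e-20 J (from frequency = 141 THz).
N = E_total / E_photon = 6.57e-4 J / 9.343e-20 J = 7.03e15.

7.03e15 photons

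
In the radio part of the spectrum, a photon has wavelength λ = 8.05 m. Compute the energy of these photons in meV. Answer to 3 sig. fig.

The photon relation is E = hc/λ, giving E = 2.468 × 10^-26 J.
Converting to meV: E = 1.540 × 10^-4 meV ≈ 1.54 × 10^-4 meV.

1.54 × 10^-4 meV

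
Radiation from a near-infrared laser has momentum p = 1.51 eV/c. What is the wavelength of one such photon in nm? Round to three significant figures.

821 nm

(h = 6.62607015e-34 J·s, c = 2.99792458e8 m/s, 1 eV = 1.602176634e-19 J.)
First convert: p = 1.51 eV/c = 8.0699e-28 kg·m/s.
Since λ = h/p for a photon, λ = 8.211e-7 m.
Converting to nm: λ = 821.1 nm ≈ 821 nm.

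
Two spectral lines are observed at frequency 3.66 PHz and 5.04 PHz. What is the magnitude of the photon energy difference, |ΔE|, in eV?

Using E = hf: E₁ = 2.425 × 10^-18 J, E₂ = 3.340 × 10^-18 J.
|ΔE| = |2.425 × 10^-18 − 3.340 × 10^-18| = 9.14 × 10^-19 J = 5.71 eV.

5.71 eV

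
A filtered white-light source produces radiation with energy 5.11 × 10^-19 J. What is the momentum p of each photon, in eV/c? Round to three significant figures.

3.19 eV/c

For a photon p = E/c, so p = 1.705 × 10^-27 kg·m/s.
Converting to eV/c: p = 3.189 eV/c ≈ 3.19 eV/c.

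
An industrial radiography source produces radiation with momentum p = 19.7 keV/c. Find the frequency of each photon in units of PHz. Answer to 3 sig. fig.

(h = 6.62607015·10^-34 J·s, c = 2.99792458·10^8 m/s, 1 eV = 1.602176634·10^-19 J.)
In SI units: p = 19.7 keV/c = 1.0528·10^-23 kg·m/s.
For a photon f = pc/h, so f = 4.763·10^18 Hz.
Converting to PHz: f = 4763 PHz ≈ 4760 PHz.

4760 PHz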